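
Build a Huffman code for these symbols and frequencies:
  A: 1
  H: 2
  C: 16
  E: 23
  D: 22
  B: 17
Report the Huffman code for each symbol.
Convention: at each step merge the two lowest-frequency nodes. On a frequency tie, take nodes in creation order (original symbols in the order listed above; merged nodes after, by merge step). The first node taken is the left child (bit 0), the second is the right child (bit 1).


Huffman tree construction:
Step 1: Merge A(1) + H(2) = 3
Step 2: Merge (A+H)(3) + C(16) = 19
Step 3: Merge B(17) + ((A+H)+C)(19) = 36
Step 4: Merge D(22) + E(23) = 45
Step 5: Merge (B+((A+H)+C))(36) + (D+E)(45) = 81
Read each symbol's code off the tree from the root (left child = 0, right child = 1).

Codes:
  A: 0100 (length 4)
  H: 0101 (length 4)
  C: 011 (length 3)
  E: 11 (length 2)
  D: 10 (length 2)
  B: 00 (length 2)
Average code length: 184/81 = 2.2716 bits/symbol


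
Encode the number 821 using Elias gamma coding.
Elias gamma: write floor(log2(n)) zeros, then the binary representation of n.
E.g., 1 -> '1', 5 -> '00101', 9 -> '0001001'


num_bits = floor(log2(821)) + 1 = 10
leading_zeros = num_bits - 1 = 9
binary(821) = 1100110101

Elias gamma(821) = '000000000' + '1100110101' = 0000000001100110101 (19 bits)


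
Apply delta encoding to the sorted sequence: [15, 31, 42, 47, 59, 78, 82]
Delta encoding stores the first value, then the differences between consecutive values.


First value: 15
Deltas:
  31 - 15 = 16
  42 - 31 = 11
  47 - 42 = 5
  59 - 47 = 12
  78 - 59 = 19
  82 - 78 = 4


Delta encoded: [15, 16, 11, 5, 12, 19, 4]


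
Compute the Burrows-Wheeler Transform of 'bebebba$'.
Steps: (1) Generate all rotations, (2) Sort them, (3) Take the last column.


Rotations (sorted):
  0: $bebebba -> last char: a
  1: a$bebebb -> last char: b
  2: ba$bebeb -> last char: b
  3: bba$bebe -> last char: e
  4: bebba$be -> last char: e
  5: bebebba$ -> last char: $
  6: ebba$beb -> last char: b
  7: ebebba$b -> last char: b


BWT = abbee$bb


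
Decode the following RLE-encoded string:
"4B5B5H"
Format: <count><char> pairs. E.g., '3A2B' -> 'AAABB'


Expanding each <count><char> pair:
  4B -> 'BBBB'
  5B -> 'BBBBB'
  5H -> 'HHHHH'

Decoded = BBBBBBBBBHHHHH


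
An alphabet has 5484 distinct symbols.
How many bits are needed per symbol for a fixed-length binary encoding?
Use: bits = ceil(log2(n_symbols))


log2(5484) = 12.421
Bracket: 2^12 = 4096 < 5484 <= 2^13 = 8192
So ceil(log2(5484)) = 13

bits = ceil(log2(5484)) = ceil(12.421) = 13 bits


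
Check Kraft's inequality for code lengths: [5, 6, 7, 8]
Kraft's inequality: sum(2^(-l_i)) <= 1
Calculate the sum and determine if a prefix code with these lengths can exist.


Sum = 2^(-5) + 2^(-6) + 2^(-7) + 2^(-8)
    = 0.03125 + 0.015625 + 0.0078125 + 0.00390625
    = 15/256 = 0.05859375
Since 0.05859375 <= 1, Kraft's inequality IS satisfied.
A prefix code with these lengths CAN exist.

Kraft sum = 0.05859375. Satisfied.


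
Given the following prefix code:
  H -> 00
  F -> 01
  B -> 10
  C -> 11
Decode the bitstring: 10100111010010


Decoding step by step:
Bits 10 -> B
Bits 10 -> B
Bits 01 -> F
Bits 11 -> C
Bits 01 -> F
Bits 00 -> H
Bits 10 -> B


Decoded message: BBFCFHB


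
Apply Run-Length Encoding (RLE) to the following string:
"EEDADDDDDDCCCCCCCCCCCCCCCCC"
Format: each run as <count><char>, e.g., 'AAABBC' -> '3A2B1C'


Scanning runs left to right:
  i=0: run of 'E' x 2 -> '2E'
  i=2: run of 'D' x 1 -> '1D'
  i=3: run of 'A' x 1 -> '1A'
  i=4: run of 'D' x 6 -> '6D'
  i=10: run of 'C' x 17 -> '17C'

RLE = 2E1D1A6D17C


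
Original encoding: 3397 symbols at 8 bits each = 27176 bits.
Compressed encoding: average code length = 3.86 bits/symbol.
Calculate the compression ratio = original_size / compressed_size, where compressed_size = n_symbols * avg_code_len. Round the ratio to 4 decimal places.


original_size = n_symbols * orig_bits = 3397 * 8 = 27176 bits
compressed_size = n_symbols * avg_code_len = 3397 * 3.86 = 13112.42 bits
ratio = original_size / compressed_size = 27176 / 13112.42 = 2.0725

Compression ratio = 2.0725


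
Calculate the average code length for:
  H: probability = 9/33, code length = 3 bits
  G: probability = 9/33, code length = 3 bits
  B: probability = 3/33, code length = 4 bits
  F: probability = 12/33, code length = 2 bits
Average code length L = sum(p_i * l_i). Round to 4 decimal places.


Weighted contributions p_i * l_i:
  H: (9/33) * 3 = 27/33
  G: (9/33) * 3 = 27/33
  B: (3/33) * 4 = 12/33
  F: (12/33) * 2 = 24/33
Sum = (27 + 27 + 12 + 24)/33 = 90/33

L = 90/33 = 2.7273 bits/symbol


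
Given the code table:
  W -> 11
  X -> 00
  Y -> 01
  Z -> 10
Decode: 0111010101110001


Decoding:
01 -> Y
11 -> W
01 -> Y
01 -> Y
01 -> Y
11 -> W
00 -> X
01 -> Y


Result: YWYYYWXY


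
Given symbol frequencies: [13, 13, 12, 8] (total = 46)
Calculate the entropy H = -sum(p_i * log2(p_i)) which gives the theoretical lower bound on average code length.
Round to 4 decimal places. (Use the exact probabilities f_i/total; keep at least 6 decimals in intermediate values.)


Per-symbol terms -p_i * log2(p_i) with p_i = f_i/46:
  p = 13/46 = 0.282609: log2(p) = -1.823122, -p*log2(p) = 0.515230
  p = 13/46 = 0.282609: log2(p) = -1.823122, -p*log2(p) = 0.515230
  p = 12/46 = 0.260870: log2(p) = -1.938599, -p*log2(p) = 0.505722
  p = 8/46 = 0.173913: log2(p) = -2.523562, -p*log2(p) = 0.438880
H = 0.515230 + 0.515230 + 0.505722 + 0.438880 = 1.975062

H = 1.9751 bits/symbol


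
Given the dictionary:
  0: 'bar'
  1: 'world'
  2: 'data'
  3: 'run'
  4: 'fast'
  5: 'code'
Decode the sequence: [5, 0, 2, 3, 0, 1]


Look up each index in the dictionary:
  5 -> 'code'
  0 -> 'bar'
  2 -> 'data'
  3 -> 'run'
  0 -> 'bar'
  1 -> 'world'

Decoded: "code bar data run bar world"


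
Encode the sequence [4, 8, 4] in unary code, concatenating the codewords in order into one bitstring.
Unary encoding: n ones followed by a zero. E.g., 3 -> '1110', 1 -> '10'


Encode each number as n ones followed by a terminating 0:
  4 -> 11110 (5 bits)
  8 -> 111111110 (9 bits)
  4 -> 11110 (5 bits)
Total length = 5 + 9 + 5 = 19 bits.

Unary([4, 8, 4]) = 1111011111111011110 (19 bits)


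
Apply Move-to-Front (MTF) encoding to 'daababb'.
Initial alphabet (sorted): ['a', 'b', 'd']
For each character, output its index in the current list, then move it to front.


MTF encoding:
'd': index 2 in ['a', 'b', 'd'] -> ['d', 'a', 'b']
'a': index 1 in ['d', 'a', 'b'] -> ['a', 'd', 'b']
'a': index 0 in ['a', 'd', 'b'] -> ['a', 'd', 'b']
'b': index 2 in ['a', 'd', 'b'] -> ['b', 'a', 'd']
'a': index 1 in ['b', 'a', 'd'] -> ['a', 'b', 'd']
'b': index 1 in ['a', 'b', 'd'] -> ['b', 'a', 'd']
'b': index 0 in ['b', 'a', 'd'] -> ['b', 'a', 'd']


Output: [2, 1, 0, 2, 1, 1, 0]


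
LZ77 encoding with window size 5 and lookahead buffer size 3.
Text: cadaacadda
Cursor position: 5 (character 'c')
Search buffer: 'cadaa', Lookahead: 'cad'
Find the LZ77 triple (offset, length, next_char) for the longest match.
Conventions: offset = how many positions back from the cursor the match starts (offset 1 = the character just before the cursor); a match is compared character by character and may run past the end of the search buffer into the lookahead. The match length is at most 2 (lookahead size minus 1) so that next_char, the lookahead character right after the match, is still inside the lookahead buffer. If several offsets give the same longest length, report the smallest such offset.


Try each offset into the search buffer:
  offset=1 (pos 4, char 'a'): match length 0
  offset=2 (pos 3, char 'a'): match length 0
  offset=3 (pos 2, char 'd'): match length 0
  offset=4 (pos 1, char 'a'): match length 0
  offset=5 (pos 0, char 'c'): match length 2
Longest match has length 2 at offset 5.
next_char = character at position 5 + 2 = 7 -> 'd'

Best match: offset=5, length=2 (matching 'ca' starting at position 0)
LZ77 triple: (5, 2, 'd')


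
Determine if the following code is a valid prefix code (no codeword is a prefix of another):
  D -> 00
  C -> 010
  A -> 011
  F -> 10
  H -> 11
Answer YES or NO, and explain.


Checking each pair (does one codeword prefix another?):
  D='00' vs C='010': no prefix
  D='00' vs A='011': no prefix
  D='00' vs F='10': no prefix
  D='00' vs H='11': no prefix
  C='010' vs D='00': no prefix
  C='010' vs A='011': no prefix
  C='010' vs F='10': no prefix
  C='010' vs H='11': no prefix
  A='011' vs D='00': no prefix
  A='011' vs C='010': no prefix
  A='011' vs F='10': no prefix
  A='011' vs H='11': no prefix
  F='10' vs D='00': no prefix
  F='10' vs C='010': no prefix
  F='10' vs A='011': no prefix
  F='10' vs H='11': no prefix
  H='11' vs D='00': no prefix
  H='11' vs C='010': no prefix
  H='11' vs A='011': no prefix
  H='11' vs F='10': no prefix
No violation found over all pairs.

YES -- this is a valid prefix code. No codeword is a prefix of any other codeword.


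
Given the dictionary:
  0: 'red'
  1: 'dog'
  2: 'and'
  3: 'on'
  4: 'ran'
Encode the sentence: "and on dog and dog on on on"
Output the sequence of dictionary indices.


Look up each word in the dictionary:
  'and' -> 2
  'on' -> 3
  'dog' -> 1
  'and' -> 2
  'dog' -> 1
  'on' -> 3
  'on' -> 3
  'on' -> 3

Encoded: [2, 3, 1, 2, 1, 3, 3, 3]


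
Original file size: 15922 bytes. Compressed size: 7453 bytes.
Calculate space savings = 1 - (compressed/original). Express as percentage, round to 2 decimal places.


ratio = compressed/original = 7453/15922 = 0.468094
savings = 1 - ratio = 1 - 0.468094 = 0.531906
as a percentage: 0.531906 * 100 = 53.19%

Space savings = 1 - 7453/15922 = 53.19%


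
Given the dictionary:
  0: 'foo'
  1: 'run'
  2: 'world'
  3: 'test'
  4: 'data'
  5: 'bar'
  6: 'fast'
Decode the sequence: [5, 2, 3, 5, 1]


Look up each index in the dictionary:
  5 -> 'bar'
  2 -> 'world'
  3 -> 'test'
  5 -> 'bar'
  1 -> 'run'

Decoded: "bar world test bar run"


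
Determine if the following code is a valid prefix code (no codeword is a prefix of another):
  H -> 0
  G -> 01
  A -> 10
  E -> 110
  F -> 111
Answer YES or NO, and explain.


Checking each pair (does one codeword prefix another?):
  H='0' vs G='01': prefix -- VIOLATION

NO -- this is NOT a valid prefix code. H (0) is a prefix of G (01).


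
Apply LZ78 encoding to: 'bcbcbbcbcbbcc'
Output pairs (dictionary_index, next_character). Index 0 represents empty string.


LZ78 encoding steps:
Dictionary: {0: ''}
Step 1: w='' (idx 0), next='b' -> output (0, 'b'), add 'b' as idx 1
Step 2: w='' (idx 0), next='c' -> output (0, 'c'), add 'c' as idx 2
Step 3: w='b' (idx 1), next='c' -> output (1, 'c'), add 'bc' as idx 3
Step 4: w='b' (idx 1), next='b' -> output (1, 'b'), add 'bb' as idx 4
Step 5: w='c' (idx 2), next='b' -> output (2, 'b'), add 'cb' as idx 5
Step 6: w='cb' (idx 5), next='b' -> output (5, 'b'), add 'cbb' as idx 6
Step 7: w='c' (idx 2), next='c' -> output (2, 'c'), add 'cc' as idx 7


Encoded: [(0, 'b'), (0, 'c'), (1, 'c'), (1, 'b'), (2, 'b'), (5, 'b'), (2, 'c')]


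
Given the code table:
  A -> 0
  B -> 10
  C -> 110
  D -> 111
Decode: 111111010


Decoding:
111 -> D
111 -> D
0 -> A
10 -> B


Result: DDAB


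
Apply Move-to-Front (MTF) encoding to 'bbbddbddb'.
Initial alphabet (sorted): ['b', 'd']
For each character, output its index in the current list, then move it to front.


MTF encoding:
'b': index 0 in ['b', 'd'] -> ['b', 'd']
'b': index 0 in ['b', 'd'] -> ['b', 'd']
'b': index 0 in ['b', 'd'] -> ['b', 'd']
'd': index 1 in ['b', 'd'] -> ['d', 'b']
'd': index 0 in ['d', 'b'] -> ['d', 'b']
'b': index 1 in ['d', 'b'] -> ['b', 'd']
'd': index 1 in ['b', 'd'] -> ['d', 'b']
'd': index 0 in ['d', 'b'] -> ['d', 'b']
'b': index 1 in ['d', 'b'] -> ['b', 'd']


Output: [0, 0, 0, 1, 0, 1, 1, 0, 1]


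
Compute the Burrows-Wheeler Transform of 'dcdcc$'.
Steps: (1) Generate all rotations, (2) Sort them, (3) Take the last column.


Rotations (sorted):
  0: $dcdcc -> last char: c
  1: c$dcdc -> last char: c
  2: cc$dcd -> last char: d
  3: cdcc$d -> last char: d
  4: dcc$dc -> last char: c
  5: dcdcc$ -> last char: $


BWT = ccddc$


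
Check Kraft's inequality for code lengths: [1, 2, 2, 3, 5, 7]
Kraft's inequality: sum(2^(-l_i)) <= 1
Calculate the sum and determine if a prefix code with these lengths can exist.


Sum = 2^(-1) + 2^(-2) + 2^(-2) + 2^(-3) + 2^(-5) + 2^(-7)
    = 0.5 + 0.25 + 0.25 + 0.125 + 0.03125 + 0.0078125
    = 149/128 = 1.1640625
Since 1.1640625 > 1, Kraft's inequality is NOT satisfied.
A prefix code with these lengths CANNOT exist.

Kraft sum = 1.1640625. Not satisfied.


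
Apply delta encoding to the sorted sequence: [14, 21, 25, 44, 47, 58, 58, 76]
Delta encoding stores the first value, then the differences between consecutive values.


First value: 14
Deltas:
  21 - 14 = 7
  25 - 21 = 4
  44 - 25 = 19
  47 - 44 = 3
  58 - 47 = 11
  58 - 58 = 0
  76 - 58 = 18


Delta encoded: [14, 7, 4, 19, 3, 11, 0, 18]


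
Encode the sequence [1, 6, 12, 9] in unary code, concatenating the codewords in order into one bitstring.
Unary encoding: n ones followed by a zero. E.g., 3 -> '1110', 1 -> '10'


Encode each number as n ones followed by a terminating 0:
  1 -> 10 (2 bits)
  6 -> 1111110 (7 bits)
  12 -> 1111111111110 (13 bits)
  9 -> 1111111110 (10 bits)
Total length = 2 + 7 + 13 + 10 = 32 bits.

Unary([1, 6, 12, 9]) = 10111111011111111111101111111110 (32 bits)


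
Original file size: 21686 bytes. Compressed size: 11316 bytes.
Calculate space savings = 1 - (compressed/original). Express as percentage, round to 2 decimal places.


ratio = compressed/original = 11316/21686 = 0.521811
savings = 1 - ratio = 1 - 0.521811 = 0.478189
as a percentage: 0.478189 * 100 = 47.82%

Space savings = 1 - 11316/21686 = 47.82%


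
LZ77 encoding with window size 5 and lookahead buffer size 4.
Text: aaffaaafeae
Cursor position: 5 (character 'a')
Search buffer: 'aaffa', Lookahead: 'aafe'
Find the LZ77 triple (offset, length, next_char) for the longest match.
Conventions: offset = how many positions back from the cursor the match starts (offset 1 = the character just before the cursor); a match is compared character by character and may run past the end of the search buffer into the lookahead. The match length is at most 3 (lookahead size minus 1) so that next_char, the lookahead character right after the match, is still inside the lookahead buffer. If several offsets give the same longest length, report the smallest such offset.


Try each offset into the search buffer:
  offset=1 (pos 4, char 'a'): match length 2
  offset=2 (pos 3, char 'f'): match length 0
  offset=3 (pos 2, char 'f'): match length 0
  offset=4 (pos 1, char 'a'): match length 1
  offset=5 (pos 0, char 'a'): match length 3
Longest match has length 3 at offset 5.
next_char = character at position 5 + 3 = 8 -> 'e'

Best match: offset=5, length=3 (matching 'aaf' starting at position 0)
LZ77 triple: (5, 3, 'e')


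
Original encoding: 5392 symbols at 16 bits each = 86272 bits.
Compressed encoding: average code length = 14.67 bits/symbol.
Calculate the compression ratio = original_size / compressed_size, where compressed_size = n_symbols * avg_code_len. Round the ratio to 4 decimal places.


original_size = n_symbols * orig_bits = 5392 * 16 = 86272 bits
compressed_size = n_symbols * avg_code_len = 5392 * 14.67 = 79100.64 bits
ratio = original_size / compressed_size = 86272 / 79100.64 = 1.0907

Compression ratio = 1.0907


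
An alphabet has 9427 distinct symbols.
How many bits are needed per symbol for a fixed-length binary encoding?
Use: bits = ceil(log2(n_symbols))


log2(9427) = 13.2026
Bracket: 2^13 = 8192 < 9427 <= 2^14 = 16384
So ceil(log2(9427)) = 14

bits = ceil(log2(9427)) = ceil(13.2026) = 14 bits


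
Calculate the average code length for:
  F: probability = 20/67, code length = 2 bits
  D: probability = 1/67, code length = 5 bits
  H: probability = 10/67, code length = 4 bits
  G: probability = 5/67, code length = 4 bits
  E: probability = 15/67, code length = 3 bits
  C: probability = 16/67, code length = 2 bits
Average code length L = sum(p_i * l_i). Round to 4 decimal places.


Weighted contributions p_i * l_i:
  F: (20/67) * 2 = 40/67
  D: (1/67) * 5 = 5/67
  H: (10/67) * 4 = 40/67
  G: (5/67) * 4 = 20/67
  E: (15/67) * 3 = 45/67
  C: (16/67) * 2 = 32/67
Sum = (40 + 5 + 40 + 20 + 45 + 32)/67 = 182/67

L = 182/67 = 2.7164 bits/symbol


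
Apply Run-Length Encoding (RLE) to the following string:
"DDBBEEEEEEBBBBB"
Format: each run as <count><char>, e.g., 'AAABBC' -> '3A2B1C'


Scanning runs left to right:
  i=0: run of 'D' x 2 -> '2D'
  i=2: run of 'B' x 2 -> '2B'
  i=4: run of 'E' x 6 -> '6E'
  i=10: run of 'B' x 5 -> '5B'

RLE = 2D2B6E5B


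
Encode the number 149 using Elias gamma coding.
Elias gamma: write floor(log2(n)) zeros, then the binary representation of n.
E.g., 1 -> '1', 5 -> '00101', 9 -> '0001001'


num_bits = floor(log2(149)) + 1 = 8
leading_zeros = num_bits - 1 = 7
binary(149) = 10010101

Elias gamma(149) = '0000000' + '10010101' = 000000010010101 (15 bits)


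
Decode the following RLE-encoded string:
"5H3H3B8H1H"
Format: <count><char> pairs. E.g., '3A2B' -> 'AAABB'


Expanding each <count><char> pair:
  5H -> 'HHHHH'
  3H -> 'HHH'
  3B -> 'BBB'
  8H -> 'HHHHHHHH'
  1H -> 'H'

Decoded = HHHHHHHHBBBHHHHHHHHH


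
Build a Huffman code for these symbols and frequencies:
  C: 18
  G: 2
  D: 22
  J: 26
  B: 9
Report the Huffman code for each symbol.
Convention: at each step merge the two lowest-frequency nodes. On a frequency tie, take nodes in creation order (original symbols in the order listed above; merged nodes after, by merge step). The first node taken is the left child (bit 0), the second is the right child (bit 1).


Huffman tree construction:
Step 1: Merge G(2) + B(9) = 11
Step 2: Merge (G+B)(11) + C(18) = 29
Step 3: Merge D(22) + J(26) = 48
Step 4: Merge ((G+B)+C)(29) + (D+J)(48) = 77
Read each symbol's code off the tree from the root (left child = 0, right child = 1).

Codes:
  C: 01 (length 2)
  G: 000 (length 3)
  D: 10 (length 2)
  J: 11 (length 2)
  B: 001 (length 3)
Average code length: 165/77 = 2.1429 bits/symbol


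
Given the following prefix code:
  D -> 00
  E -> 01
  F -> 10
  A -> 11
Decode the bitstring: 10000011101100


Decoding step by step:
Bits 10 -> F
Bits 00 -> D
Bits 00 -> D
Bits 11 -> A
Bits 10 -> F
Bits 11 -> A
Bits 00 -> D


Decoded message: FDDAFAD


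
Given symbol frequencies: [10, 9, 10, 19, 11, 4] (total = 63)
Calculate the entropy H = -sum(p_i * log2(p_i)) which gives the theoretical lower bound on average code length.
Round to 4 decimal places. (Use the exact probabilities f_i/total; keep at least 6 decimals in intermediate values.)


Per-symbol terms -p_i * log2(p_i) with p_i = f_i/63:
  p = 10/63 = 0.158730: log2(p) = -2.655352, -p*log2(p) = 0.421484
  p = 9/63 = 0.142857: log2(p) = -2.807355, -p*log2(p) = 0.401051
  p = 10/63 = 0.158730: log2(p) = -2.655352, -p*log2(p) = 0.421484
  p = 19/63 = 0.301587: log2(p) = -1.729352, -p*log2(p) = 0.521551
  p = 11/63 = 0.174603: log2(p) = -2.517848, -p*log2(p) = 0.439624
  p = 4/63 = 0.063492: log2(p) = -3.977280, -p*log2(p) = 0.252526
H = 0.421484 + 0.401051 + 0.421484 + 0.521551 + 0.439624 + 0.252526 = 2.457720

H = 2.4577 bits/symbol


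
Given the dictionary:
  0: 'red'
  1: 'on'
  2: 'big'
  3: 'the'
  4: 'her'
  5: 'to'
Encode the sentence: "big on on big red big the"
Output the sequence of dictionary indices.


Look up each word in the dictionary:
  'big' -> 2
  'on' -> 1
  'on' -> 1
  'big' -> 2
  'red' -> 0
  'big' -> 2
  'the' -> 3

Encoded: [2, 1, 1, 2, 0, 2, 3]


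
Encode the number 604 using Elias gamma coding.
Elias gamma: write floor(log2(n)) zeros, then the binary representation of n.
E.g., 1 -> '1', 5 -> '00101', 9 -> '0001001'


num_bits = floor(log2(604)) + 1 = 10
leading_zeros = num_bits - 1 = 9
binary(604) = 1001011100

Elias gamma(604) = '000000000' + '1001011100' = 0000000001001011100 (19 bits)


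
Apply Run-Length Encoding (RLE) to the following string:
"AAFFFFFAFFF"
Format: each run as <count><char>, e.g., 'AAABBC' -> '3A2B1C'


Scanning runs left to right:
  i=0: run of 'A' x 2 -> '2A'
  i=2: run of 'F' x 5 -> '5F'
  i=7: run of 'A' x 1 -> '1A'
  i=8: run of 'F' x 3 -> '3F'

RLE = 2A5F1A3F


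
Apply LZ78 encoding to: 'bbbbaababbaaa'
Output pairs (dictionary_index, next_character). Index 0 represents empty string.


LZ78 encoding steps:
Dictionary: {0: ''}
Step 1: w='' (idx 0), next='b' -> output (0, 'b'), add 'b' as idx 1
Step 2: w='b' (idx 1), next='b' -> output (1, 'b'), add 'bb' as idx 2
Step 3: w='b' (idx 1), next='a' -> output (1, 'a'), add 'ba' as idx 3
Step 4: w='' (idx 0), next='a' -> output (0, 'a'), add 'a' as idx 4
Step 5: w='ba' (idx 3), next='b' -> output (3, 'b'), add 'bab' as idx 5
Step 6: w='ba' (idx 3), next='a' -> output (3, 'a'), add 'baa' as idx 6
Step 7: w='a' (idx 4), end of input -> output (4, '')


Encoded: [(0, 'b'), (1, 'b'), (1, 'a'), (0, 'a'), (3, 'b'), (3, 'a'), (4, '')]


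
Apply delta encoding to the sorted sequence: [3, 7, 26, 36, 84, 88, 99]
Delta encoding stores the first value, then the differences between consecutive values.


First value: 3
Deltas:
  7 - 3 = 4
  26 - 7 = 19
  36 - 26 = 10
  84 - 36 = 48
  88 - 84 = 4
  99 - 88 = 11


Delta encoded: [3, 4, 19, 10, 48, 4, 11]


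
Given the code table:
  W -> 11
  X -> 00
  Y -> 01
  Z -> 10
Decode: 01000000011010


Decoding:
01 -> Y
00 -> X
00 -> X
00 -> X
01 -> Y
10 -> Z
10 -> Z


Result: YXXXYZZ


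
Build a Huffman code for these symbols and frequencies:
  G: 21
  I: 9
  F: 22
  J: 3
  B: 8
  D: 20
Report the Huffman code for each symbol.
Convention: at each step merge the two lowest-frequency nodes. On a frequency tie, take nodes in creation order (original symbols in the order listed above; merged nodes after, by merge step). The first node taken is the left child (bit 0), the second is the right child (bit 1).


Huffman tree construction:
Step 1: Merge J(3) + B(8) = 11
Step 2: Merge I(9) + (J+B)(11) = 20
Step 3: Merge D(20) + (I+(J+B))(20) = 40
Step 4: Merge G(21) + F(22) = 43
Step 5: Merge (D+(I+(J+B)))(40) + (G+F)(43) = 83
Read each symbol's code off the tree from the root (left child = 0, right child = 1).

Codes:
  G: 10 (length 2)
  I: 010 (length 3)
  F: 11 (length 2)
  J: 0110 (length 4)
  B: 0111 (length 4)
  D: 00 (length 2)
Average code length: 197/83 = 2.3735 bits/symbol


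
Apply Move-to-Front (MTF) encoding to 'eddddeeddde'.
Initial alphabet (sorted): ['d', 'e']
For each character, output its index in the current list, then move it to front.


MTF encoding:
'e': index 1 in ['d', 'e'] -> ['e', 'd']
'd': index 1 in ['e', 'd'] -> ['d', 'e']
'd': index 0 in ['d', 'e'] -> ['d', 'e']
'd': index 0 in ['d', 'e'] -> ['d', 'e']
'd': index 0 in ['d', 'e'] -> ['d', 'e']
'e': index 1 in ['d', 'e'] -> ['e', 'd']
'e': index 0 in ['e', 'd'] -> ['e', 'd']
'd': index 1 in ['e', 'd'] -> ['d', 'e']
'd': index 0 in ['d', 'e'] -> ['d', 'e']
'd': index 0 in ['d', 'e'] -> ['d', 'e']
'e': index 1 in ['d', 'e'] -> ['e', 'd']


Output: [1, 1, 0, 0, 0, 1, 0, 1, 0, 0, 1]


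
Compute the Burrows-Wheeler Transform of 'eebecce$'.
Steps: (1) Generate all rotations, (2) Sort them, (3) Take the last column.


Rotations (sorted):
  0: $eebecce -> last char: e
  1: becce$ee -> last char: e
  2: cce$eebe -> last char: e
  3: ce$eebec -> last char: c
  4: e$eebecc -> last char: c
  5: ebecce$e -> last char: e
  6: ecce$eeb -> last char: b
  7: eebecce$ -> last char: $


BWT = eeecceb$


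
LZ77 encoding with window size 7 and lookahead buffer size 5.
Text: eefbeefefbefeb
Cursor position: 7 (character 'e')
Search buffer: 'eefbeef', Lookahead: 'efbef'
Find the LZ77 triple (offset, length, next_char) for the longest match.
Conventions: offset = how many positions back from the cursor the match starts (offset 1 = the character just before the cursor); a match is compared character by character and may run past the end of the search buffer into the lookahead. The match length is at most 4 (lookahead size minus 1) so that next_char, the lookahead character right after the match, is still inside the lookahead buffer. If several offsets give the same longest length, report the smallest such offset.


Try each offset into the search buffer:
  offset=1 (pos 6, char 'f'): match length 0
  offset=2 (pos 5, char 'e'): match length 2
  offset=3 (pos 4, char 'e'): match length 1
  offset=4 (pos 3, char 'b'): match length 0
  offset=5 (pos 2, char 'f'): match length 0
  offset=6 (pos 1, char 'e'): match length 4
  offset=7 (pos 0, char 'e'): match length 1
Longest match has length 4 at offset 6.
next_char = character at position 7 + 4 = 11 -> 'f'

Best match: offset=6, length=4 (matching 'efbe' starting at position 1)
LZ77 triple: (6, 4, 'f')


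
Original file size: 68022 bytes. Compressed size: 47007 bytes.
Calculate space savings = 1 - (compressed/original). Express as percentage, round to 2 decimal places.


ratio = compressed/original = 47007/68022 = 0.691056
savings = 1 - ratio = 1 - 0.691056 = 0.308944
as a percentage: 0.308944 * 100 = 30.89%

Space savings = 1 - 47007/68022 = 30.89%


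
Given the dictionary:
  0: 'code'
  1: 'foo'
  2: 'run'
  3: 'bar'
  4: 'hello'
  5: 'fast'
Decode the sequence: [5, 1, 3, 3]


Look up each index in the dictionary:
  5 -> 'fast'
  1 -> 'foo'
  3 -> 'bar'
  3 -> 'bar'

Decoded: "fast foo bar bar"


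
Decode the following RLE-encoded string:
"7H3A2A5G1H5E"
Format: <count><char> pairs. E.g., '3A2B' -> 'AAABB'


Expanding each <count><char> pair:
  7H -> 'HHHHHHH'
  3A -> 'AAA'
  2A -> 'AA'
  5G -> 'GGGGG'
  1H -> 'H'
  5E -> 'EEEEE'

Decoded = HHHHHHHAAAAAGGGGGHEEEEE


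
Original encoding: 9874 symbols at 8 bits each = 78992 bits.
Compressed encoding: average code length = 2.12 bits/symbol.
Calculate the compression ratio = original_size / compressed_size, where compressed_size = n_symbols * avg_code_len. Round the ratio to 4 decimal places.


original_size = n_symbols * orig_bits = 9874 * 8 = 78992 bits
compressed_size = n_symbols * avg_code_len = 9874 * 2.12 = 20932.88 bits
ratio = original_size / compressed_size = 78992 / 20932.88 = 3.7736

Compression ratio = 3.7736


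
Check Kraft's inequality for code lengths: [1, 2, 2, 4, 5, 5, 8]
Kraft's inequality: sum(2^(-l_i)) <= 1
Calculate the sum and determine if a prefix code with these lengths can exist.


Sum = 2^(-1) + 2^(-2) + 2^(-2) + 2^(-4) + 2^(-5) + 2^(-5) + 2^(-8)
    = 0.5 + 0.25 + 0.25 + 0.0625 + 0.03125 + 0.03125 + 0.00390625
    = 289/256 = 1.12890625
Since 1.12890625 > 1, Kraft's inequality is NOT satisfied.
A prefix code with these lengths CANNOT exist.

Kraft sum = 1.12890625. Not satisfied.


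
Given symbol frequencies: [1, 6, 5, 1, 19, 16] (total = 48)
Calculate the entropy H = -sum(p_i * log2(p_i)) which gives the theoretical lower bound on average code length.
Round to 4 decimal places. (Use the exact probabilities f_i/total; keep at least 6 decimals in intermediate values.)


Per-symbol terms -p_i * log2(p_i) with p_i = f_i/48:
  p = 1/48 = 0.020833: log2(p) = -5.584963, -p*log2(p) = 0.116353
  p = 6/48 = 0.125000: log2(p) = -3.000000, -p*log2(p) = 0.375000
  p = 5/48 = 0.104167: log2(p) = -3.263034, -p*log2(p) = 0.339899
  p = 1/48 = 0.020833: log2(p) = -5.584963, -p*log2(p) = 0.116353
  p = 19/48 = 0.395833: log2(p) = -1.337035, -p*log2(p) = 0.529243
  p = 16/48 = 0.333333: log2(p) = -1.584963, -p*log2(p) = 0.528321
H = 0.116353 + 0.375000 + 0.339899 + 0.116353 + 0.529243 + 0.528321 = 2.005169

H = 2.0052 bits/symbol


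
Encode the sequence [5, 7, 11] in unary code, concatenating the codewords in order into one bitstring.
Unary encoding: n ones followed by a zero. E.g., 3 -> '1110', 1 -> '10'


Encode each number as n ones followed by a terminating 0:
  5 -> 111110 (6 bits)
  7 -> 11111110 (8 bits)
  11 -> 111111111110 (12 bits)
Total length = 6 + 8 + 12 = 26 bits.

Unary([5, 7, 11]) = 11111011111110111111111110 (26 bits)


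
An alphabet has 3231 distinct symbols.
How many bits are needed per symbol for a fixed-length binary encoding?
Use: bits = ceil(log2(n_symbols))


log2(3231) = 11.6578
Bracket: 2^11 = 2048 < 3231 <= 2^12 = 4096
So ceil(log2(3231)) = 12

bits = ceil(log2(3231)) = ceil(11.6578) = 12 bits


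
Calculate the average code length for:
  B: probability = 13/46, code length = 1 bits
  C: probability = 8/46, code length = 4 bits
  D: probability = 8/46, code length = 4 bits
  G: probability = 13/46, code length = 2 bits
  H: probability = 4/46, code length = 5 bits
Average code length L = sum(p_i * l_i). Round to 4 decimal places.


Weighted contributions p_i * l_i:
  B: (13/46) * 1 = 13/46
  C: (8/46) * 4 = 32/46
  D: (8/46) * 4 = 32/46
  G: (13/46) * 2 = 26/46
  H: (4/46) * 5 = 20/46
Sum = (13 + 32 + 32 + 26 + 20)/46 = 123/46

L = 123/46 = 2.6739 bits/symbol


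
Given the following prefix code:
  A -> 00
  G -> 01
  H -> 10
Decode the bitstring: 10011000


Decoding step by step:
Bits 10 -> H
Bits 01 -> G
Bits 10 -> H
Bits 00 -> A


Decoded message: HGHA


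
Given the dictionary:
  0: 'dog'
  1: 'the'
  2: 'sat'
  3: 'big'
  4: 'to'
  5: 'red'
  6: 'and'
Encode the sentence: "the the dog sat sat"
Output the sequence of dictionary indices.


Look up each word in the dictionary:
  'the' -> 1
  'the' -> 1
  'dog' -> 0
  'sat' -> 2
  'sat' -> 2

Encoded: [1, 1, 0, 2, 2]


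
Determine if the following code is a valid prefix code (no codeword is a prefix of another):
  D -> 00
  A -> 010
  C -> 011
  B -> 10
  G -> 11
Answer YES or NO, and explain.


Checking each pair (does one codeword prefix another?):
  D='00' vs A='010': no prefix
  D='00' vs C='011': no prefix
  D='00' vs B='10': no prefix
  D='00' vs G='11': no prefix
  A='010' vs D='00': no prefix
  A='010' vs C='011': no prefix
  A='010' vs B='10': no prefix
  A='010' vs G='11': no prefix
  C='011' vs D='00': no prefix
  C='011' vs A='010': no prefix
  C='011' vs B='10': no prefix
  C='011' vs G='11': no prefix
  B='10' vs D='00': no prefix
  B='10' vs A='010': no prefix
  B='10' vs C='011': no prefix
  B='10' vs G='11': no prefix
  G='11' vs D='00': no prefix
  G='11' vs A='010': no prefix
  G='11' vs C='011': no prefix
  G='11' vs B='10': no prefix
No violation found over all pairs.

YES -- this is a valid prefix code. No codeword is a prefix of any other codeword.


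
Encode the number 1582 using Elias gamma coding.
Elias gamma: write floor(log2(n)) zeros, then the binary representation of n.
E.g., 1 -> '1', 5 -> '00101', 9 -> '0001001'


num_bits = floor(log2(1582)) + 1 = 11
leading_zeros = num_bits - 1 = 10
binary(1582) = 11000101110

Elias gamma(1582) = '0000000000' + '11000101110' = 000000000011000101110 (21 bits)


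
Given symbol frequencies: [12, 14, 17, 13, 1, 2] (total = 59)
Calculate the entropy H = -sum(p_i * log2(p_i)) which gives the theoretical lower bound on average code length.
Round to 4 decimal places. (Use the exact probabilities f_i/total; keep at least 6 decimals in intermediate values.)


Per-symbol terms -p_i * log2(p_i) with p_i = f_i/59:
  p = 12/59 = 0.203390: log2(p) = -2.297681, -p*log2(p) = 0.467325
  p = 14/59 = 0.237288: log2(p) = -2.075288, -p*log2(p) = 0.492441
  p = 17/59 = 0.288136: log2(p) = -1.795180, -p*log2(p) = 0.517255
  p = 13/59 = 0.220339: log2(p) = -2.182203, -p*log2(p) = 0.480824
  p = 1/59 = 0.016949: log2(p) = -5.882643, -p*log2(p) = 0.099706
  p = 2/59 = 0.033898: log2(p) = -4.882643, -p*log2(p) = 0.165513
H = 0.467325 + 0.492441 + 0.517255 + 0.480824 + 0.099706 + 0.165513 = 2.223064

H = 2.2231 bits/symbol


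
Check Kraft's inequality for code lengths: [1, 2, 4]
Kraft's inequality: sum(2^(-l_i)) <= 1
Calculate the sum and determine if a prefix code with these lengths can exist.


Sum = 2^(-1) + 2^(-2) + 2^(-4)
    = 0.5 + 0.25 + 0.0625
    = 13/16 = 0.8125
Since 0.8125 <= 1, Kraft's inequality IS satisfied.
A prefix code with these lengths CAN exist.

Kraft sum = 0.8125. Satisfied.


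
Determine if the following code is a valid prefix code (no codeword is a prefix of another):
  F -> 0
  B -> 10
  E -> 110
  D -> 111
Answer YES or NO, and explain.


Checking each pair (does one codeword prefix another?):
  F='0' vs B='10': no prefix
  F='0' vs E='110': no prefix
  F='0' vs D='111': no prefix
  B='10' vs F='0': no prefix
  B='10' vs E='110': no prefix
  B='10' vs D='111': no prefix
  E='110' vs F='0': no prefix
  E='110' vs B='10': no prefix
  E='110' vs D='111': no prefix
  D='111' vs F='0': no prefix
  D='111' vs B='10': no prefix
  D='111' vs E='110': no prefix
No violation found over all pairs.

YES -- this is a valid prefix code. No codeword is a prefix of any other codeword.


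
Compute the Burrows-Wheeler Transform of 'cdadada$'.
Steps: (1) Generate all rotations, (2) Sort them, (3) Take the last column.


Rotations (sorted):
  0: $cdadada -> last char: a
  1: a$cdadad -> last char: d
  2: ada$cdad -> last char: d
  3: adada$cd -> last char: d
  4: cdadada$ -> last char: $
  5: da$cdada -> last char: a
  6: dada$cda -> last char: a
  7: dadada$c -> last char: c


BWT = addd$aac


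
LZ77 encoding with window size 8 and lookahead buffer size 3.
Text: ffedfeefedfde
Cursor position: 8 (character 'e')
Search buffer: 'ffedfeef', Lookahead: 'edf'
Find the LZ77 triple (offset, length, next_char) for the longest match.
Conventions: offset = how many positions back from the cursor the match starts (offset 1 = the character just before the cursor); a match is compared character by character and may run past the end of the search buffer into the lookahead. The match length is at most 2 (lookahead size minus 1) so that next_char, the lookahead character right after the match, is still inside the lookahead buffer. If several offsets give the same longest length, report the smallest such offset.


Try each offset into the search buffer:
  offset=1 (pos 7, char 'f'): match length 0
  offset=2 (pos 6, char 'e'): match length 1
  offset=3 (pos 5, char 'e'): match length 1
  offset=4 (pos 4, char 'f'): match length 0
  offset=5 (pos 3, char 'd'): match length 0
  offset=6 (pos 2, char 'e'): match length 2
  offset=7 (pos 1, char 'f'): match length 0
  offset=8 (pos 0, char 'f'): match length 0
Longest match has length 2 at offset 6.
next_char = character at position 8 + 2 = 10 -> 'f'

Best match: offset=6, length=2 (matching 'ed' starting at position 2)
LZ77 triple: (6, 2, 'f')


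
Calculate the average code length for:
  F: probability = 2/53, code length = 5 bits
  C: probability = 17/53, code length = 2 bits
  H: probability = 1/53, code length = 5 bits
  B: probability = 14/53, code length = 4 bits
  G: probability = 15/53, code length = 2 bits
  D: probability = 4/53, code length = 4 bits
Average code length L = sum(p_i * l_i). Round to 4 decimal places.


Weighted contributions p_i * l_i:
  F: (2/53) * 5 = 10/53
  C: (17/53) * 2 = 34/53
  H: (1/53) * 5 = 5/53
  B: (14/53) * 4 = 56/53
  G: (15/53) * 2 = 30/53
  D: (4/53) * 4 = 16/53
Sum = (10 + 34 + 5 + 56 + 30 + 16)/53 = 151/53

L = 151/53 = 2.8491 bits/symbol


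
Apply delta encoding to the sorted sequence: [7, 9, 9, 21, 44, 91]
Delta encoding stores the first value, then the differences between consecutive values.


First value: 7
Deltas:
  9 - 7 = 2
  9 - 9 = 0
  21 - 9 = 12
  44 - 21 = 23
  91 - 44 = 47


Delta encoded: [7, 2, 0, 12, 23, 47]


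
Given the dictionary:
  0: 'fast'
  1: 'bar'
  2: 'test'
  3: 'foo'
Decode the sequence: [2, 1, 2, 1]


Look up each index in the dictionary:
  2 -> 'test'
  1 -> 'bar'
  2 -> 'test'
  1 -> 'bar'

Decoded: "test bar test bar"


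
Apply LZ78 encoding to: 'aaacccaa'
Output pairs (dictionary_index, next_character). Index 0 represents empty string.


LZ78 encoding steps:
Dictionary: {0: ''}
Step 1: w='' (idx 0), next='a' -> output (0, 'a'), add 'a' as idx 1
Step 2: w='a' (idx 1), next='a' -> output (1, 'a'), add 'aa' as idx 2
Step 3: w='' (idx 0), next='c' -> output (0, 'c'), add 'c' as idx 3
Step 4: w='c' (idx 3), next='c' -> output (3, 'c'), add 'cc' as idx 4
Step 5: w='aa' (idx 2), end of input -> output (2, '')


Encoded: [(0, 'a'), (1, 'a'), (0, 'c'), (3, 'c'), (2, '')]


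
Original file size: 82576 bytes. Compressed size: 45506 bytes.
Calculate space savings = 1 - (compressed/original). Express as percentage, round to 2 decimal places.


ratio = compressed/original = 45506/82576 = 0.55108
savings = 1 - ratio = 1 - 0.55108 = 0.44892
as a percentage: 0.44892 * 100 = 44.89%

Space savings = 1 - 45506/82576 = 44.89%


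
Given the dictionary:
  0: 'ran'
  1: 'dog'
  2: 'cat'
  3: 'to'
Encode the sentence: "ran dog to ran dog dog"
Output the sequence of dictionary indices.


Look up each word in the dictionary:
  'ran' -> 0
  'dog' -> 1
  'to' -> 3
  'ran' -> 0
  'dog' -> 1
  'dog' -> 1

Encoded: [0, 1, 3, 0, 1, 1]


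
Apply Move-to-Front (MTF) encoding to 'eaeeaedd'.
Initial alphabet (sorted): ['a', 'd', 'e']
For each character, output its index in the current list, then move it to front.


MTF encoding:
'e': index 2 in ['a', 'd', 'e'] -> ['e', 'a', 'd']
'a': index 1 in ['e', 'a', 'd'] -> ['a', 'e', 'd']
'e': index 1 in ['a', 'e', 'd'] -> ['e', 'a', 'd']
'e': index 0 in ['e', 'a', 'd'] -> ['e', 'a', 'd']
'a': index 1 in ['e', 'a', 'd'] -> ['a', 'e', 'd']
'e': index 1 in ['a', 'e', 'd'] -> ['e', 'a', 'd']
'd': index 2 in ['e', 'a', 'd'] -> ['d', 'e', 'a']
'd': index 0 in ['d', 'e', 'a'] -> ['d', 'e', 'a']


Output: [2, 1, 1, 0, 1, 1, 2, 0]


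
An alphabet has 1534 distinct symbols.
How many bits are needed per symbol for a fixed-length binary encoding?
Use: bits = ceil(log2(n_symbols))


log2(1534) = 10.5831
Bracket: 2^10 = 1024 < 1534 <= 2^11 = 2048
So ceil(log2(1534)) = 11

bits = ceil(log2(1534)) = ceil(10.5831) = 11 bits


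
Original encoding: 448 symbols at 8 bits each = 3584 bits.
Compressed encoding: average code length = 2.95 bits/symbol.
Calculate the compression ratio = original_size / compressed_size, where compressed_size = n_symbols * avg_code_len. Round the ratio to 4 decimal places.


original_size = n_symbols * orig_bits = 448 * 8 = 3584 bits
compressed_size = n_symbols * avg_code_len = 448 * 2.95 = 1321.6 bits
ratio = original_size / compressed_size = 3584 / 1321.6 = 2.7119

Compression ratio = 2.7119


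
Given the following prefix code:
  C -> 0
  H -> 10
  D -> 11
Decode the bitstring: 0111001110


Decoding step by step:
Bits 0 -> C
Bits 11 -> D
Bits 10 -> H
Bits 0 -> C
Bits 11 -> D
Bits 10 -> H


Decoded message: CDHCDH


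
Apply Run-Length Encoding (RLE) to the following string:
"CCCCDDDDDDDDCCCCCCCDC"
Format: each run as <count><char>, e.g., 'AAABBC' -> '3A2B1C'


Scanning runs left to right:
  i=0: run of 'C' x 4 -> '4C'
  i=4: run of 'D' x 8 -> '8D'
  i=12: run of 'C' x 7 -> '7C'
  i=19: run of 'D' x 1 -> '1D'
  i=20: run of 'C' x 1 -> '1C'

RLE = 4C8D7C1D1C


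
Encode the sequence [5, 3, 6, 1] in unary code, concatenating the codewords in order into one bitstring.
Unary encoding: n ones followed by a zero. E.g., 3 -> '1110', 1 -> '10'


Encode each number as n ones followed by a terminating 0:
  5 -> 111110 (6 bits)
  3 -> 1110 (4 bits)
  6 -> 1111110 (7 bits)
  1 -> 10 (2 bits)
Total length = 6 + 4 + 7 + 2 = 19 bits.

Unary([5, 3, 6, 1]) = 1111101110111111010 (19 bits)


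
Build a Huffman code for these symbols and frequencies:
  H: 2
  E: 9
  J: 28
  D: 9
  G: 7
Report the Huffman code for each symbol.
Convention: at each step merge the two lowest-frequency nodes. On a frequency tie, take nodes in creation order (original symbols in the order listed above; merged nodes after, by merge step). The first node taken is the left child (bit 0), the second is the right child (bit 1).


Huffman tree construction:
Step 1: Merge H(2) + G(7) = 9
Step 2: Merge E(9) + D(9) = 18
Step 3: Merge (H+G)(9) + (E+D)(18) = 27
Step 4: Merge ((H+G)+(E+D))(27) + J(28) = 55
Read each symbol's code off the tree from the root (left child = 0, right child = 1).

Codes:
  H: 000 (length 3)
  E: 010 (length 3)
  J: 1 (length 1)
  D: 011 (length 3)
  G: 001 (length 3)
Average code length: 109/55 = 1.9818 bits/symbol


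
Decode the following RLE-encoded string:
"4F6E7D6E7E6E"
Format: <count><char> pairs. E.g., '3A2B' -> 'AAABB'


Expanding each <count><char> pair:
  4F -> 'FFFF'
  6E -> 'EEEEEE'
  7D -> 'DDDDDDD'
  6E -> 'EEEEEE'
  7E -> 'EEEEEEE'
  6E -> 'EEEEEE'

Decoded = FFFFEEEEEEDDDDDDDEEEEEEEEEEEEEEEEEEE
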